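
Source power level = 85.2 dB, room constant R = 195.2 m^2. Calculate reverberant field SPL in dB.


Given values:
  Lw = 85.2 dB, R = 195.2 m^2
Formula: SPL = Lw + 10 * log10(4 / R)
Compute 4 / R = 4 / 195.2 = 0.020492
Compute 10 * log10(0.020492) = -16.8842
SPL = 85.2 + (-16.8842) = 68.32

68.32 dB


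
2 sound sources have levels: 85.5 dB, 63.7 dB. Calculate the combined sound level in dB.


Formula: L_total = 10 * log10( sum(10^(Li/10)) )
  Source 1: 10^(85.5/10) = 354813389.2336
  Source 2: 10^(63.7/10) = 2344228.8153
Sum of linear values = 357157618.0489
L_total = 10 * log10(357157618.0489) = 85.53

85.53 dB


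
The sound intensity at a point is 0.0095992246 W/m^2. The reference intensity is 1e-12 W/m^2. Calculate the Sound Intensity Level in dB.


Given values:
  I = 0.0095992246 W/m^2
  I_ref = 1e-12 W/m^2
Formula: SIL = 10 * log10(I / I_ref)
Compute ratio: I / I_ref = 9599224600
Compute log10: log10(9599224600) = 9.982236
Multiply: SIL = 10 * 9.982236 = 99.82

99.82 dB


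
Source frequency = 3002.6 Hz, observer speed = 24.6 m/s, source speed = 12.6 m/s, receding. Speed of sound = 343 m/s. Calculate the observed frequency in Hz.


Given values:
  f_s = 3002.6 Hz, v_o = 24.6 m/s, v_s = 12.6 m/s
  Direction: receding
Formula: f_o = f_s * (c - v_o) / (c + v_s)
Numerator: c - v_o = 343 - 24.6 = 318.4
Denominator: c + v_s = 343 + 12.6 = 355.6
f_o = 3002.6 * 318.4 / 355.6 = 2688.49

2688.49 Hz


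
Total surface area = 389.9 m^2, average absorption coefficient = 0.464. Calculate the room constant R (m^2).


Given values:
  S = 389.9 m^2, alpha = 0.464
Formula: R = S * alpha / (1 - alpha)
Numerator: 389.9 * 0.464 = 180.9136
Denominator: 1 - 0.464 = 0.536
R = 180.9136 / 0.536 = 337.53

337.53 m^2


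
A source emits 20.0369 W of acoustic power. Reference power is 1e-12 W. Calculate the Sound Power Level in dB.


Given values:
  W = 20.0369 W
  W_ref = 1e-12 W
Formula: SWL = 10 * log10(W / W_ref)
Compute ratio: W / W_ref = 20036900000000
Compute log10: log10(20036900000000) = 13.301831
Multiply: SWL = 10 * 13.301831 = 133.02

133.02 dB


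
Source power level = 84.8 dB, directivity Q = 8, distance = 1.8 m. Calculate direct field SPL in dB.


Given values:
  Lw = 84.8 dB, Q = 8, r = 1.8 m
Formula: SPL = Lw + 10 * log10(Q / (4 * pi * r^2))
Compute 4 * pi * r^2 = 4 * pi * 1.8^2 = 40.715
Compute Q / denom = 8 / 40.715 = 0.19648778
Compute 10 * log10(0.19648778) = -7.0666
SPL = 84.8 + (-7.0666) = 77.73

77.73 dB


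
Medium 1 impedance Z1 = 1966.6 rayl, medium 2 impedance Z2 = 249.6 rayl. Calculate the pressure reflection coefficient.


Given values:
  Z1 = 1966.6 rayl, Z2 = 249.6 rayl
Formula: R = (Z2 - Z1) / (Z2 + Z1)
Numerator: Z2 - Z1 = 249.6 - 1966.6 = -1717.0
Denominator: Z2 + Z1 = 249.6 + 1966.6 = 2216.2
R = -1717.0 / 2216.2 = -0.7747

-0.7747


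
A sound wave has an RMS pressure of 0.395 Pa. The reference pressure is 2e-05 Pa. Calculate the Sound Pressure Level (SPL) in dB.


Given values:
  p = 0.395 Pa
  p_ref = 2e-05 Pa
Formula: SPL = 20 * log10(p / p_ref)
Compute ratio: p / p_ref = 0.395 / 2e-05 = 19750
Compute log10: log10(19750) = 4.295567
Multiply: SPL = 20 * 4.295567 = 85.91

85.91 dB


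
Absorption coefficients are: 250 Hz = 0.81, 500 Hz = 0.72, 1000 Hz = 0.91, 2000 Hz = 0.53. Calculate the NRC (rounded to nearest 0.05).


Given values:
  a_250 = 0.81, a_500 = 0.72
  a_1000 = 0.91, a_2000 = 0.53
Formula: NRC = (a250 + a500 + a1000 + a2000) / 4
Sum = 0.81 + 0.72 + 0.91 + 0.53 = 2.97
NRC = 2.97 / 4 = 0.7425
Rounded to nearest 0.05: 0.75

0.75


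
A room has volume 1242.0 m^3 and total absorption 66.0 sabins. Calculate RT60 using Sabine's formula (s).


Given values:
  V = 1242.0 m^3
  A = 66.0 sabins
Formula: RT60 = 0.161 * V / A
Numerator: 0.161 * 1242.0 = 199.962
RT60 = 199.962 / 66.0 = 3.03

3.03 s


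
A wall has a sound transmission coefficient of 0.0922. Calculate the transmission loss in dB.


Given values:
  tau = 0.0922
Formula: TL = 10 * log10(1 / tau)
Compute 1 / tau = 1 / 0.0922 = 10.846
Compute log10(10.846) = 1.03527
TL = 10 * 1.03527 = 10.35

10.35 dB


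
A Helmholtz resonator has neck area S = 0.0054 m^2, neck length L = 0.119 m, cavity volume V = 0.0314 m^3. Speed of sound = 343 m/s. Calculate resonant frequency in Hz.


Given values:
  S = 0.0054 m^2, L = 0.119 m, V = 0.0314 m^3, c = 343 m/s
Formula: f = (c / (2*pi)) * sqrt(S / (V * L))
Compute V * L = 0.0314 * 0.119 = 0.0037366
Compute S / (V * L) = 0.0054 / 0.0037366 = 1.4452
Compute sqrt(1.4452) = 1.202165
Compute c / (2*pi) = 343 / 6.283185 = 54.590148
f = 54.590148 * 1.202165 = 65.63

65.63 Hz


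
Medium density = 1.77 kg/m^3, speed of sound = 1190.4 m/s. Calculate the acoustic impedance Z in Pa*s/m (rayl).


Given values:
  rho = 1.77 kg/m^3
  c = 1190.4 m/s
Formula: Z = rho * c
Z = 1.77 * 1190.4
Z = 2107.01

2107.01 rayl


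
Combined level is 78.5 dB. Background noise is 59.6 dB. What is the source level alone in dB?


Given values:
  L_total = 78.5 dB, L_bg = 59.6 dB
Formula: L_source = 10 * log10(10^(L_total/10) - 10^(L_bg/10))
Convert to linear:
  10^(78.5/10) = 70794578.4384
  10^(59.6/10) = 912010.8394
Difference: 70794578.4384 - 912010.8394 = 69882567.599
L_source = 10 * log10(69882567.599) = 78.44

78.44 dB


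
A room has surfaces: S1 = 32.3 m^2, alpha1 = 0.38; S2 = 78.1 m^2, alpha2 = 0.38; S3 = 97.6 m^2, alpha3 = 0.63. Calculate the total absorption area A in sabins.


Given surfaces:
  Surface 1: 32.3 * 0.38 = 12.274
  Surface 2: 78.1 * 0.38 = 29.678
  Surface 3: 97.6 * 0.63 = 61.488
Formula: A = sum(Si * alpha_i)
A = 12.274 + 29.678 + 61.488
A = 103.44

103.44 sabins


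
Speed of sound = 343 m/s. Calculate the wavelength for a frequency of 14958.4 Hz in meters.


Given values:
  c = 343 m/s, f = 14958.4 Hz
Formula: lambda = c / f
lambda = 343 / 14958.4
lambda = 0.0229

0.0229 m


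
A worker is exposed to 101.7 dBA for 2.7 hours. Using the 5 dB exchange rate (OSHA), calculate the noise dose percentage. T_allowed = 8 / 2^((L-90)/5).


Given values:
  L = 101.7 dBA, T = 2.7 hours
Formula: T_allowed = 8 / 2^((L - 90) / 5)
Compute exponent: (101.7 - 90) / 5 = 2.34
Compute 2^(2.34) = 5.063026
T_allowed = 8 / 5.063026 = 1.580083 hours
Dose = (T / T_allowed) * 100
Dose = (2.7 / 1.580083) * 100 = 170.88

170.88 %


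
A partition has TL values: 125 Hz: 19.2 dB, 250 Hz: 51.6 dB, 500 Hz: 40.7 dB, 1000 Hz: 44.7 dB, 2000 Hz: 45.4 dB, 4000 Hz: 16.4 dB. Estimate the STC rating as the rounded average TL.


Given TL values at each frequency:
  125 Hz: 19.2 dB
  250 Hz: 51.6 dB
  500 Hz: 40.7 dB
  1000 Hz: 44.7 dB
  2000 Hz: 45.4 dB
  4000 Hz: 16.4 dB
Formula: STC ~ round(average of TL values)
Sum = 19.2 + 51.6 + 40.7 + 44.7 + 45.4 + 16.4 = 218.0
Average = 218.0 / 6 = 36.33
Rounded: 36

36


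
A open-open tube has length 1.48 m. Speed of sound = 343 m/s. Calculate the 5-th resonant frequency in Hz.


Given values:
  Tube type: open-open, L = 1.48 m, c = 343 m/s, n = 5
Formula: f_n = n * c / (2 * L)
Compute 2 * L = 2 * 1.48 = 2.96
f = 5 * 343 / 2.96
f = 579.39

579.39 Hz


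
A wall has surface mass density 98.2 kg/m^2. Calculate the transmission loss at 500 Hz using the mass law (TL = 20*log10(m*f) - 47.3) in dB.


Given values:
  m = 98.2 kg/m^2, f = 500 Hz
Formula: TL = 20 * log10(m * f) - 47.3
Compute m * f = 98.2 * 500 = 49100.0
Compute log10(49100.0) = 4.691081
Compute 20 * 4.691081 = 93.8216
TL = 93.8216 - 47.3 = 46.52

46.52 dB


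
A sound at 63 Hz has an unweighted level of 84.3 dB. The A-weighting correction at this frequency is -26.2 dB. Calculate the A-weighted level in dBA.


Given values:
  SPL = 84.3 dB
  A-weighting at 63 Hz = -26.2 dB
Formula: L_A = SPL + A_weight
L_A = 84.3 + (-26.2)
L_A = 58.1

58.1 dBA


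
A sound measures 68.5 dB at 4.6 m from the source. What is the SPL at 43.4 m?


Given values:
  SPL1 = 68.5 dB, r1 = 4.6 m, r2 = 43.4 m
Formula: SPL2 = SPL1 - 20 * log10(r2 / r1)
Compute ratio: r2 / r1 = 43.4 / 4.6 = 9.4348
Compute log10: log10(9.4348) = 0.974733
Compute drop: 20 * 0.974733 = 19.4947
SPL2 = 68.5 - 19.4947 = 49.01

49.01 dB


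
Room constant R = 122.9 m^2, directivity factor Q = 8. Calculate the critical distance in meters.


Given values:
  R = 122.9 m^2, Q = 8
Formula: d_c = 0.141 * sqrt(Q * R)
Compute Q * R = 8 * 122.9 = 983.2
Compute sqrt(983.2) = 31.356
d_c = 0.141 * 31.356 = 4.421

4.421 m


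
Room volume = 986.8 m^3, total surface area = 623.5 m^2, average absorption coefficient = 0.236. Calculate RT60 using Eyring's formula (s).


Given values:
  V = 986.8 m^3, S = 623.5 m^2, alpha = 0.236
Formula: RT60 = 0.161 * V / (-S * ln(1 - alpha))
Compute ln(1 - 0.236) = ln(0.764) = -0.269187
Denominator: -623.5 * -0.269187 = 167.8381
Numerator: 0.161 * 986.8 = 158.8748
RT60 = 158.8748 / 167.8381 = 0.947

0.947 s


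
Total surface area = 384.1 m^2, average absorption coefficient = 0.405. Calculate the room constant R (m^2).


Given values:
  S = 384.1 m^2, alpha = 0.405
Formula: R = S * alpha / (1 - alpha)
Numerator: 384.1 * 0.405 = 155.5605
Denominator: 1 - 0.405 = 0.595
R = 155.5605 / 0.595 = 261.45

261.45 m^2


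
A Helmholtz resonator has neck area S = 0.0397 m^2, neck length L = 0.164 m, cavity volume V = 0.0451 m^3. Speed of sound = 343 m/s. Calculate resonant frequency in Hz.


Given values:
  S = 0.0397 m^2, L = 0.164 m, V = 0.0451 m^3, c = 343 m/s
Formula: f = (c / (2*pi)) * sqrt(S / (V * L))
Compute V * L = 0.0451 * 0.164 = 0.0073964
Compute S / (V * L) = 0.0397 / 0.0073964 = 5.3675
Compute sqrt(5.3675) = 2.316787
Compute c / (2*pi) = 343 / 6.283185 = 54.590148
f = 54.590148 * 2.316787 = 126.47

126.47 Hz


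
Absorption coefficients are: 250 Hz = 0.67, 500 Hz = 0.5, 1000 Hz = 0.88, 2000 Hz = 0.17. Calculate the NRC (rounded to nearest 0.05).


Given values:
  a_250 = 0.67, a_500 = 0.5
  a_1000 = 0.88, a_2000 = 0.17
Formula: NRC = (a250 + a500 + a1000 + a2000) / 4
Sum = 0.67 + 0.5 + 0.88 + 0.17 = 2.22
NRC = 2.22 / 4 = 0.555
Rounded to nearest 0.05: 0.55

0.55


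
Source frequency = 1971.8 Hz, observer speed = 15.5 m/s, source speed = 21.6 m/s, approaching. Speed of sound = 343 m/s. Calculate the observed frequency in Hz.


Given values:
  f_s = 1971.8 Hz, v_o = 15.5 m/s, v_s = 21.6 m/s
  Direction: approaching
Formula: f_o = f_s * (c + v_o) / (c - v_s)
Numerator: c + v_o = 343 + 15.5 = 358.5
Denominator: c - v_s = 343 - 21.6 = 321.4
f_o = 1971.8 * 358.5 / 321.4 = 2199.41

2199.41 Hz


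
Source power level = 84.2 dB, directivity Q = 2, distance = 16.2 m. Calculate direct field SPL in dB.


Given values:
  Lw = 84.2 dB, Q = 2, r = 16.2 m
Formula: SPL = Lw + 10 * log10(Q / (4 * pi * r^2))
Compute 4 * pi * r^2 = 4 * pi * 16.2^2 = 3297.9183
Compute Q / denom = 2 / 3297.9183 = 0.00060644
Compute 10 * log10(0.00060644) = -32.1721
SPL = 84.2 + (-32.1721) = 52.03

52.03 dB


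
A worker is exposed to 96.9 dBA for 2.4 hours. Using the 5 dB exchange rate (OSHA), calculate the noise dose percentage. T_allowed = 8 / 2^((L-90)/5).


Given values:
  L = 96.9 dBA, T = 2.4 hours
Formula: T_allowed = 8 / 2^((L - 90) / 5)
Compute exponent: (96.9 - 90) / 5 = 1.38
Compute 2^(1.38) = 2.602684
T_allowed = 8 / 2.602684 = 3.07375 hours
Dose = (T / T_allowed) * 100
Dose = (2.4 / 3.07375) * 100 = 78.08

78.08 %


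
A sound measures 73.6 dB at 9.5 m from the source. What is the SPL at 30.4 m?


Given values:
  SPL1 = 73.6 dB, r1 = 9.5 m, r2 = 30.4 m
Formula: SPL2 = SPL1 - 20 * log10(r2 / r1)
Compute ratio: r2 / r1 = 30.4 / 9.5 = 3.2
Compute log10: log10(3.2) = 0.50515
Compute drop: 20 * 0.50515 = 10.103
SPL2 = 73.6 - 10.103 = 63.5

63.5 dB


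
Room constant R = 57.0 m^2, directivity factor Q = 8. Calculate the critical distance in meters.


Given values:
  R = 57.0 m^2, Q = 8
Formula: d_c = 0.141 * sqrt(Q * R)
Compute Q * R = 8 * 57.0 = 456.0
Compute sqrt(456.0) = 21.3542
d_c = 0.141 * 21.3542 = 3.011

3.011 m


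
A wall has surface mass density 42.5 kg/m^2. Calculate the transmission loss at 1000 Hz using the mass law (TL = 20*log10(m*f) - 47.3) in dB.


Given values:
  m = 42.5 kg/m^2, f = 1000 Hz
Formula: TL = 20 * log10(m * f) - 47.3
Compute m * f = 42.5 * 1000 = 42500.0
Compute log10(42500.0) = 4.628389
Compute 20 * 4.628389 = 92.5678
TL = 92.5678 - 47.3 = 45.27

45.27 dB


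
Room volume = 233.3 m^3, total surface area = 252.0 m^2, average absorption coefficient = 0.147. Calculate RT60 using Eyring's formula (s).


Given values:
  V = 233.3 m^3, S = 252.0 m^2, alpha = 0.147
Formula: RT60 = 0.161 * V / (-S * ln(1 - alpha))
Compute ln(1 - 0.147) = ln(0.853) = -0.158996
Denominator: -252.0 * -0.158996 = 40.067
Numerator: 0.161 * 233.3 = 37.5613
RT60 = 37.5613 / 40.067 = 0.937

0.937 s


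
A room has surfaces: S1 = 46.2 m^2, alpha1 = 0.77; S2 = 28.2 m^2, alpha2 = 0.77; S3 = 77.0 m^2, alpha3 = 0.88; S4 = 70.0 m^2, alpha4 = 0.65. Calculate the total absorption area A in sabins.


Given surfaces:
  Surface 1: 46.2 * 0.77 = 35.574
  Surface 2: 28.2 * 0.77 = 21.714
  Surface 3: 77.0 * 0.88 = 67.76
  Surface 4: 70.0 * 0.65 = 45.5
Formula: A = sum(Si * alpha_i)
A = 35.574 + 21.714 + 67.76 + 45.5
A = 170.55

170.55 sabins


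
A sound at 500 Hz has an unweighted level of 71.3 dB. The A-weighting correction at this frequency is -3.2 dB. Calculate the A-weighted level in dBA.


Given values:
  SPL = 71.3 dB
  A-weighting at 500 Hz = -3.2 dB
Formula: L_A = SPL + A_weight
L_A = 71.3 + (-3.2)
L_A = 68.1

68.1 dBA


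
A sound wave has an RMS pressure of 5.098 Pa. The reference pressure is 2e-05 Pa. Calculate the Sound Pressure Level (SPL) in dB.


Given values:
  p = 5.098 Pa
  p_ref = 2e-05 Pa
Formula: SPL = 20 * log10(p / p_ref)
Compute ratio: p / p_ref = 5.098 / 2e-05 = 254900
Compute log10: log10(254900) = 5.40637
Multiply: SPL = 20 * 5.40637 = 108.13

108.13 dB


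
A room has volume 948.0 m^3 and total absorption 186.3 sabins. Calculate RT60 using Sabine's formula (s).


Given values:
  V = 948.0 m^3
  A = 186.3 sabins
Formula: RT60 = 0.161 * V / A
Numerator: 0.161 * 948.0 = 152.628
RT60 = 152.628 / 186.3 = 0.819

0.819 s


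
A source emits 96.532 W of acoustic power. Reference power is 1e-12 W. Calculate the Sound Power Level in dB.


Given values:
  W = 96.532 W
  W_ref = 1e-12 W
Formula: SWL = 10 * log10(W / W_ref)
Compute ratio: W / W_ref = 96532000000000
Compute log10: log10(96532000000000) = 13.984671
Multiply: SWL = 10 * 13.984671 = 139.85

139.85 dB


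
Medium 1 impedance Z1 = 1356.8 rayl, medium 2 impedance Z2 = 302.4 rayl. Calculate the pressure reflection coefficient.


Given values:
  Z1 = 1356.8 rayl, Z2 = 302.4 rayl
Formula: R = (Z2 - Z1) / (Z2 + Z1)
Numerator: Z2 - Z1 = 302.4 - 1356.8 = -1054.4
Denominator: Z2 + Z1 = 302.4 + 1356.8 = 1659.2
R = -1054.4 / 1659.2 = -0.6355

-0.6355


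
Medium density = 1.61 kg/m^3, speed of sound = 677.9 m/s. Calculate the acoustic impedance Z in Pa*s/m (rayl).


Given values:
  rho = 1.61 kg/m^3
  c = 677.9 m/s
Formula: Z = rho * c
Z = 1.61 * 677.9
Z = 1091.42

1091.42 rayl


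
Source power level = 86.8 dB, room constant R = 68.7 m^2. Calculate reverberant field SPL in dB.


Given values:
  Lw = 86.8 dB, R = 68.7 m^2
Formula: SPL = Lw + 10 * log10(4 / R)
Compute 4 / R = 4 / 68.7 = 0.058224
Compute 10 * log10(0.058224) = -12.349
SPL = 86.8 + (-12.349) = 74.45

74.45 dB


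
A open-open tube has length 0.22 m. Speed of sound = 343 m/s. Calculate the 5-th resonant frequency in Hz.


Given values:
  Tube type: open-open, L = 0.22 m, c = 343 m/s, n = 5
Formula: f_n = n * c / (2 * L)
Compute 2 * L = 2 * 0.22 = 0.44
f = 5 * 343 / 0.44
f = 3897.73

3897.73 Hz


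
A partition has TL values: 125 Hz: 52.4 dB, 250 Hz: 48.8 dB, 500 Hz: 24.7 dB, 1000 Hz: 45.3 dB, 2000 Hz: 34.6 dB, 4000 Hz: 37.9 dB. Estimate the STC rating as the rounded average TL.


Given TL values at each frequency:
  125 Hz: 52.4 dB
  250 Hz: 48.8 dB
  500 Hz: 24.7 dB
  1000 Hz: 45.3 dB
  2000 Hz: 34.6 dB
  4000 Hz: 37.9 dB
Formula: STC ~ round(average of TL values)
Sum = 52.4 + 48.8 + 24.7 + 45.3 + 34.6 + 37.9 = 243.7
Average = 243.7 / 6 = 40.62
Rounded: 41

41


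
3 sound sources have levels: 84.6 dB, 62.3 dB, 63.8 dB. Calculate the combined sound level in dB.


Formula: L_total = 10 * log10( sum(10^(Li/10)) )
  Source 1: 10^(84.6/10) = 288403150.3127
  Source 2: 10^(62.3/10) = 1698243.6525
  Source 3: 10^(63.8/10) = 2398832.919
Sum of linear values = 292500226.8842
L_total = 10 * log10(292500226.8842) = 84.66

84.66 dB


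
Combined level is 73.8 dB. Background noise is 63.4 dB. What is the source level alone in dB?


Given values:
  L_total = 73.8 dB, L_bg = 63.4 dB
Formula: L_source = 10 * log10(10^(L_total/10) - 10^(L_bg/10))
Convert to linear:
  10^(73.8/10) = 23988329.1902
  10^(63.4/10) = 2187761.6239
Difference: 23988329.1902 - 2187761.6239 = 21800567.5663
L_source = 10 * log10(21800567.5663) = 73.38

73.38 dB


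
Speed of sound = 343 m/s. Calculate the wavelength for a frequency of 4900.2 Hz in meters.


Given values:
  c = 343 m/s, f = 4900.2 Hz
Formula: lambda = c / f
lambda = 343 / 4900.2
lambda = 0.07

0.07 m


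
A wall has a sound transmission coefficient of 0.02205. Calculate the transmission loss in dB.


Given values:
  tau = 0.02205
Formula: TL = 10 * log10(1 / tau)
Compute 1 / tau = 1 / 0.02205 = 45.3515
Compute log10(45.3515) = 1.656592
TL = 10 * 1.656592 = 16.57

16.57 dB


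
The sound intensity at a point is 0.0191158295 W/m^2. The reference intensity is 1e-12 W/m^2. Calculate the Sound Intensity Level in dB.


Given values:
  I = 0.0191158295 W/m^2
  I_ref = 1e-12 W/m^2
Formula: SIL = 10 * log10(I / I_ref)
Compute ratio: I / I_ref = 19115829500
Compute log10: log10(19115829500) = 10.281393
Multiply: SIL = 10 * 10.281393 = 102.81

102.81 dB


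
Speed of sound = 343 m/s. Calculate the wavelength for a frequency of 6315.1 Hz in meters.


Given values:
  c = 343 m/s, f = 6315.1 Hz
Formula: lambda = c / f
lambda = 343 / 6315.1
lambda = 0.0543

0.0543 m


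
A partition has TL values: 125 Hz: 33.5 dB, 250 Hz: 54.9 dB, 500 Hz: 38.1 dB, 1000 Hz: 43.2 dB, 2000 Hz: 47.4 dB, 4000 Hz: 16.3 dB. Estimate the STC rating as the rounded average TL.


Given TL values at each frequency:
  125 Hz: 33.5 dB
  250 Hz: 54.9 dB
  500 Hz: 38.1 dB
  1000 Hz: 43.2 dB
  2000 Hz: 47.4 dB
  4000 Hz: 16.3 dB
Formula: STC ~ round(average of TL values)
Sum = 33.5 + 54.9 + 38.1 + 43.2 + 47.4 + 16.3 = 233.4
Average = 233.4 / 6 = 38.9
Rounded: 39

39


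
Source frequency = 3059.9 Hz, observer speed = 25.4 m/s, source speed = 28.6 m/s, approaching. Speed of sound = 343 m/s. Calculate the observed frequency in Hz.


Given values:
  f_s = 3059.9 Hz, v_o = 25.4 m/s, v_s = 28.6 m/s
  Direction: approaching
Formula: f_o = f_s * (c + v_o) / (c - v_s)
Numerator: c + v_o = 343 + 25.4 = 368.4
Denominator: c - v_s = 343 - 28.6 = 314.4
f_o = 3059.9 * 368.4 / 314.4 = 3585.46

3585.46 Hz


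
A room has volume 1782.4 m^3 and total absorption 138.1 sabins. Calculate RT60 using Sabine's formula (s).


Given values:
  V = 1782.4 m^3
  A = 138.1 sabins
Formula: RT60 = 0.161 * V / A
Numerator: 0.161 * 1782.4 = 286.9664
RT60 = 286.9664 / 138.1 = 2.078

2.078 s


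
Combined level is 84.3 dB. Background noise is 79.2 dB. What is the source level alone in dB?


Given values:
  L_total = 84.3 dB, L_bg = 79.2 dB
Formula: L_source = 10 * log10(10^(L_total/10) - 10^(L_bg/10))
Convert to linear:
  10^(84.3/10) = 269153480.3927
  10^(79.2/10) = 83176377.1103
Difference: 269153480.3927 - 83176377.1103 = 185977103.2824
L_source = 10 * log10(185977103.2824) = 82.69

82.69 dB


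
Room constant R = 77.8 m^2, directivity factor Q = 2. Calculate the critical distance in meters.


Given values:
  R = 77.8 m^2, Q = 2
Formula: d_c = 0.141 * sqrt(Q * R)
Compute Q * R = 2 * 77.8 = 155.6
Compute sqrt(155.6) = 12.474
d_c = 0.141 * 12.474 = 1.759

1.759 m


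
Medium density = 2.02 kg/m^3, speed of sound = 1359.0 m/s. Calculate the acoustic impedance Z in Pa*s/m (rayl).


Given values:
  rho = 2.02 kg/m^3
  c = 1359.0 m/s
Formula: Z = rho * c
Z = 2.02 * 1359.0
Z = 2745.18

2745.18 rayl


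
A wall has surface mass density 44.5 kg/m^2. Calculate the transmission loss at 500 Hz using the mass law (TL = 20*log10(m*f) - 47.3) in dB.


Given values:
  m = 44.5 kg/m^2, f = 500 Hz
Formula: TL = 20 * log10(m * f) - 47.3
Compute m * f = 44.5 * 500 = 22250.0
Compute log10(22250.0) = 4.34733
Compute 20 * 4.34733 = 86.9466
TL = 86.9466 - 47.3 = 39.65

39.65 dB


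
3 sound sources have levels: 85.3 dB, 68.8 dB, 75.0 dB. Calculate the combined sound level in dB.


Formula: L_total = 10 * log10( sum(10^(Li/10)) )
  Source 1: 10^(85.3/10) = 338844156.1392
  Source 2: 10^(68.8/10) = 7585775.7503
  Source 3: 10^(75.0/10) = 31622776.6017
Sum of linear values = 378052708.4912
L_total = 10 * log10(378052708.4912) = 85.78

85.78 dB


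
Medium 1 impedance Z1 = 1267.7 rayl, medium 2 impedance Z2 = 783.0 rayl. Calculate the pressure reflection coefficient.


Given values:
  Z1 = 1267.7 rayl, Z2 = 783.0 rayl
Formula: R = (Z2 - Z1) / (Z2 + Z1)
Numerator: Z2 - Z1 = 783.0 - 1267.7 = -484.7
Denominator: Z2 + Z1 = 783.0 + 1267.7 = 2050.7
R = -484.7 / 2050.7 = -0.2364

-0.2364


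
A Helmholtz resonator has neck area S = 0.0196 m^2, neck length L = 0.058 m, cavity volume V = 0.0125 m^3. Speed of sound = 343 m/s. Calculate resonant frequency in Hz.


Given values:
  S = 0.0196 m^2, L = 0.058 m, V = 0.0125 m^3, c = 343 m/s
Formula: f = (c / (2*pi)) * sqrt(S / (V * L))
Compute V * L = 0.0125 * 0.058 = 0.000725
Compute S / (V * L) = 0.0196 / 0.000725 = 27.0345
Compute sqrt(27.0345) = 5.199471
Compute c / (2*pi) = 343 / 6.283185 = 54.590148
f = 54.590148 * 5.199471 = 283.84

283.84 Hz


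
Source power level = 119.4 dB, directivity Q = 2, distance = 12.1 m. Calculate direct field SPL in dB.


Given values:
  Lw = 119.4 dB, Q = 2, r = 12.1 m
Formula: SPL = Lw + 10 * log10(Q / (4 * pi * r^2))
Compute 4 * pi * r^2 = 4 * pi * 12.1^2 = 1839.8423
Compute Q / denom = 2 / 1839.8423 = 0.00108705
Compute 10 * log10(0.00108705) = -29.6375
SPL = 119.4 + (-29.6375) = 89.76

89.76 dB


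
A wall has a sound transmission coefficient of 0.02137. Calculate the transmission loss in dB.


Given values:
  tau = 0.02137
Formula: TL = 10 * log10(1 / tau)
Compute 1 / tau = 1 / 0.02137 = 46.7946
Compute log10(46.7946) = 1.670196
TL = 10 * 1.670196 = 16.7

16.7 dB


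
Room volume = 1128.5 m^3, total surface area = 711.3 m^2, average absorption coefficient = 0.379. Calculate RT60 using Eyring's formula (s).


Given values:
  V = 1128.5 m^3, S = 711.3 m^2, alpha = 0.379
Formula: RT60 = 0.161 * V / (-S * ln(1 - alpha))
Compute ln(1 - 0.379) = ln(0.621) = -0.476424
Denominator: -711.3 * -0.476424 = 338.8804
Numerator: 0.161 * 1128.5 = 181.6885
RT60 = 181.6885 / 338.8804 = 0.536

0.536 s


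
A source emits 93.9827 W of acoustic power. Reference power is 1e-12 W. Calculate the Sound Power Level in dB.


Given values:
  W = 93.9827 W
  W_ref = 1e-12 W
Formula: SWL = 10 * log10(W / W_ref)
Compute ratio: W / W_ref = 93982700000000
Compute log10: log10(93982700000000) = 13.973048
Multiply: SWL = 10 * 13.973048 = 139.73

139.73 dB


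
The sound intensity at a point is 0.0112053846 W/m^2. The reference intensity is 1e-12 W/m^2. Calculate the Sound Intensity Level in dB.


Given values:
  I = 0.0112053846 W/m^2
  I_ref = 1e-12 W/m^2
Formula: SIL = 10 * log10(I / I_ref)
Compute ratio: I / I_ref = 11205384600
Compute log10: log10(11205384600) = 10.049427
Multiply: SIL = 10 * 10.049427 = 100.49

100.49 dB


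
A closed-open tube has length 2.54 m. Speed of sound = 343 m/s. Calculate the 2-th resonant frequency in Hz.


Given values:
  Tube type: closed-open, L = 2.54 m, c = 343 m/s, n = 2
Formula: f_n = (2n - 1) * c / (4 * L)
Compute 2n - 1 = 2*2 - 1 = 3
Compute 4 * L = 4 * 2.54 = 10.16
f = 3 * 343 / 10.16
f = 101.28

101.28 Hz


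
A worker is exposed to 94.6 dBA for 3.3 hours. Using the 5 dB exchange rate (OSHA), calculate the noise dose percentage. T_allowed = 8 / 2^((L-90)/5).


Given values:
  L = 94.6 dBA, T = 3.3 hours
Formula: T_allowed = 8 / 2^((L - 90) / 5)
Compute exponent: (94.6 - 90) / 5 = 0.92
Compute 2^(0.92) = 1.892115
T_allowed = 8 / 1.892115 = 4.228073 hours
Dose = (T / T_allowed) * 100
Dose = (3.3 / 4.228073) * 100 = 78.05

78.05 %


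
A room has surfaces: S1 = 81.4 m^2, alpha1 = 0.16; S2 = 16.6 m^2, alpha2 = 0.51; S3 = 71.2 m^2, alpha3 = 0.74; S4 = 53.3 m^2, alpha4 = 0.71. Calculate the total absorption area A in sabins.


Given surfaces:
  Surface 1: 81.4 * 0.16 = 13.024
  Surface 2: 16.6 * 0.51 = 8.466
  Surface 3: 71.2 * 0.74 = 52.688
  Surface 4: 53.3 * 0.71 = 37.843
Formula: A = sum(Si * alpha_i)
A = 13.024 + 8.466 + 52.688 + 37.843
A = 112.02

112.02 sabins


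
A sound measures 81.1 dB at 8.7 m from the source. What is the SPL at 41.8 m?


Given values:
  SPL1 = 81.1 dB, r1 = 8.7 m, r2 = 41.8 m
Formula: SPL2 = SPL1 - 20 * log10(r2 / r1)
Compute ratio: r2 / r1 = 41.8 / 8.7 = 4.8046
Compute log10: log10(4.8046) = 0.681657
Compute drop: 20 * 0.681657 = 13.6331
SPL2 = 81.1 - 13.6331 = 67.47

67.47 dB


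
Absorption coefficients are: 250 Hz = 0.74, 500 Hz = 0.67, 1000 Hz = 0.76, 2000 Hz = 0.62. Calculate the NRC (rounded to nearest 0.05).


Given values:
  a_250 = 0.74, a_500 = 0.67
  a_1000 = 0.76, a_2000 = 0.62
Formula: NRC = (a250 + a500 + a1000 + a2000) / 4
Sum = 0.74 + 0.67 + 0.76 + 0.62 = 2.79
NRC = 2.79 / 4 = 0.6975
Rounded to nearest 0.05: 0.7

0.7


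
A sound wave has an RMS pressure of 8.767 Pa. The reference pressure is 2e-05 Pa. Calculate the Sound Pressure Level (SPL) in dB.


Given values:
  p = 8.767 Pa
  p_ref = 2e-05 Pa
Formula: SPL = 20 * log10(p / p_ref)
Compute ratio: p / p_ref = 8.767 / 2e-05 = 438350
Compute log10: log10(438350) = 5.641821
Multiply: SPL = 20 * 5.641821 = 112.84

112.84 dB


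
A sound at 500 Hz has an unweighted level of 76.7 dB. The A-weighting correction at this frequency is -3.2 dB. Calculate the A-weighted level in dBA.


Given values:
  SPL = 76.7 dB
  A-weighting at 500 Hz = -3.2 dB
Formula: L_A = SPL + A_weight
L_A = 76.7 + (-3.2)
L_A = 73.5

73.5 dBA


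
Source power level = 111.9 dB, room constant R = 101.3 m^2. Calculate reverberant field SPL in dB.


Given values:
  Lw = 111.9 dB, R = 101.3 m^2
Formula: SPL = Lw + 10 * log10(4 / R)
Compute 4 / R = 4 / 101.3 = 0.039487
Compute 10 * log10(0.039487) = -14.0355
SPL = 111.9 + (-14.0355) = 97.86

97.86 dB


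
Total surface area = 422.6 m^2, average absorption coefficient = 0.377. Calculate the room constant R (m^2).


Given values:
  S = 422.6 m^2, alpha = 0.377
Formula: R = S * alpha / (1 - alpha)
Numerator: 422.6 * 0.377 = 159.3202
Denominator: 1 - 0.377 = 0.623
R = 159.3202 / 0.623 = 255.73

255.73 m^2


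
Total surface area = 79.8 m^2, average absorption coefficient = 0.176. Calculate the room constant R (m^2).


Given values:
  S = 79.8 m^2, alpha = 0.176
Formula: R = S * alpha / (1 - alpha)
Numerator: 79.8 * 0.176 = 14.0448
Denominator: 1 - 0.176 = 0.824
R = 14.0448 / 0.824 = 17.04

17.04 m^2


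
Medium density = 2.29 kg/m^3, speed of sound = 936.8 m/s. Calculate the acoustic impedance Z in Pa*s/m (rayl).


Given values:
  rho = 2.29 kg/m^3
  c = 936.8 m/s
Formula: Z = rho * c
Z = 2.29 * 936.8
Z = 2145.27

2145.27 rayl


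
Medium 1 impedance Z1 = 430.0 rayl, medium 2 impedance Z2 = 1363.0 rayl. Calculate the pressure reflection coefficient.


Given values:
  Z1 = 430.0 rayl, Z2 = 1363.0 rayl
Formula: R = (Z2 - Z1) / (Z2 + Z1)
Numerator: Z2 - Z1 = 1363.0 - 430.0 = 933.0
Denominator: Z2 + Z1 = 1363.0 + 430.0 = 1793.0
R = 933.0 / 1793.0 = 0.5204

0.5204


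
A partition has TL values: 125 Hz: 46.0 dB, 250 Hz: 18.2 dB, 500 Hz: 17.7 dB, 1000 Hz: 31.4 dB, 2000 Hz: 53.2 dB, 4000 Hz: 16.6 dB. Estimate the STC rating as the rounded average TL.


Given TL values at each frequency:
  125 Hz: 46.0 dB
  250 Hz: 18.2 dB
  500 Hz: 17.7 dB
  1000 Hz: 31.4 dB
  2000 Hz: 53.2 dB
  4000 Hz: 16.6 dB
Formula: STC ~ round(average of TL values)
Sum = 46.0 + 18.2 + 17.7 + 31.4 + 53.2 + 16.6 = 183.1
Average = 183.1 / 6 = 30.52
Rounded: 31

31


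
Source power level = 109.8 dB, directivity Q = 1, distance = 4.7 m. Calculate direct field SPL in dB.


Given values:
  Lw = 109.8 dB, Q = 1, r = 4.7 m
Formula: SPL = Lw + 10 * log10(Q / (4 * pi * r^2))
Compute 4 * pi * r^2 = 4 * pi * 4.7^2 = 277.5911
Compute Q / denom = 1 / 277.5911 = 0.00360242
Compute 10 * log10(0.00360242) = -24.4341
SPL = 109.8 + (-24.4341) = 85.37

85.37 dB


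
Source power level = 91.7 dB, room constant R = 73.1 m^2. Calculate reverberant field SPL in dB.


Given values:
  Lw = 91.7 dB, R = 73.1 m^2
Formula: SPL = Lw + 10 * log10(4 / R)
Compute 4 / R = 4 / 73.1 = 0.05472
Compute 10 * log10(0.05472) = -12.6185
SPL = 91.7 + (-12.6185) = 79.08

79.08 dB


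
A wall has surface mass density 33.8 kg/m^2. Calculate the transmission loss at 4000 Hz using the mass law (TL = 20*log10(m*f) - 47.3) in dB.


Given values:
  m = 33.8 kg/m^2, f = 4000 Hz
Formula: TL = 20 * log10(m * f) - 47.3
Compute m * f = 33.8 * 4000 = 135200.0
Compute log10(135200.0) = 5.130977
Compute 20 * 5.130977 = 102.6195
TL = 102.6195 - 47.3 = 55.32

55.32 dB


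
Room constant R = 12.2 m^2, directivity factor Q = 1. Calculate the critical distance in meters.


Given values:
  R = 12.2 m^2, Q = 1
Formula: d_c = 0.141 * sqrt(Q * R)
Compute Q * R = 1 * 12.2 = 12.2
Compute sqrt(12.2) = 3.4928
d_c = 0.141 * 3.4928 = 0.492

0.492 m


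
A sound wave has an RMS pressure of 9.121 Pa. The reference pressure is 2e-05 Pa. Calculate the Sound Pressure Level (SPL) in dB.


Given values:
  p = 9.121 Pa
  p_ref = 2e-05 Pa
Formula: SPL = 20 * log10(p / p_ref)
Compute ratio: p / p_ref = 9.121 / 2e-05 = 456050
Compute log10: log10(456050) = 5.659012
Multiply: SPL = 20 * 5.659012 = 113.18

113.18 dB


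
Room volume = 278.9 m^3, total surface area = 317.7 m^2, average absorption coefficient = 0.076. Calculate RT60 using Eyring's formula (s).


Given values:
  V = 278.9 m^3, S = 317.7 m^2, alpha = 0.076
Formula: RT60 = 0.161 * V / (-S * ln(1 - alpha))
Compute ln(1 - 0.076) = ln(0.924) = -0.079043
Denominator: -317.7 * -0.079043 = 25.112
Numerator: 0.161 * 278.9 = 44.9029
RT60 = 44.9029 / 25.112 = 1.788

1.788 s


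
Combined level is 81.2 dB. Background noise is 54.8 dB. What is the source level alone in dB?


Given values:
  L_total = 81.2 dB, L_bg = 54.8 dB
Formula: L_source = 10 * log10(10^(L_total/10) - 10^(L_bg/10))
Convert to linear:
  10^(81.2/10) = 131825673.8556
  10^(54.8/10) = 301995.172
Difference: 131825673.8556 - 301995.172 = 131523678.6836
L_source = 10 * log10(131523678.6836) = 81.19

81.19 dB


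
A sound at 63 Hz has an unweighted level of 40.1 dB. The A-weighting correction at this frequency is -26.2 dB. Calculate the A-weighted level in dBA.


Given values:
  SPL = 40.1 dB
  A-weighting at 63 Hz = -26.2 dB
Formula: L_A = SPL + A_weight
L_A = 40.1 + (-26.2)
L_A = 13.9

13.9 dBA


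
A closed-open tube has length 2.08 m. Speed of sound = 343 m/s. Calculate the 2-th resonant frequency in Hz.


Given values:
  Tube type: closed-open, L = 2.08 m, c = 343 m/s, n = 2
Formula: f_n = (2n - 1) * c / (4 * L)
Compute 2n - 1 = 2*2 - 1 = 3
Compute 4 * L = 4 * 2.08 = 8.32
f = 3 * 343 / 8.32
f = 123.68

123.68 Hz


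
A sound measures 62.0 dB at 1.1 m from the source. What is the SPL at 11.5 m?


Given values:
  SPL1 = 62.0 dB, r1 = 1.1 m, r2 = 11.5 m
Formula: SPL2 = SPL1 - 20 * log10(r2 / r1)
Compute ratio: r2 / r1 = 11.5 / 1.1 = 10.4545
Compute log10: log10(10.4545) = 1.019303
Compute drop: 20 * 1.019303 = 20.3861
SPL2 = 62.0 - 20.3861 = 41.61

41.61 dB


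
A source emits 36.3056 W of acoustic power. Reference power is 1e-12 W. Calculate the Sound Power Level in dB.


Given values:
  W = 36.3056 W
  W_ref = 1e-12 W
Formula: SWL = 10 * log10(W / W_ref)
Compute ratio: W / W_ref = 36305600000000
Compute log10: log10(36305600000000) = 13.559974
Multiply: SWL = 10 * 13.559974 = 135.6

135.6 dB


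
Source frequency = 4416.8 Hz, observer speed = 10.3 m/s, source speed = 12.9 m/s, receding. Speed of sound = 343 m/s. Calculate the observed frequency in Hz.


Given values:
  f_s = 4416.8 Hz, v_o = 10.3 m/s, v_s = 12.9 m/s
  Direction: receding
Formula: f_o = f_s * (c - v_o) / (c + v_s)
Numerator: c - v_o = 343 - 10.3 = 332.7
Denominator: c + v_s = 343 + 12.9 = 355.9
f_o = 4416.8 * 332.7 / 355.9 = 4128.88

4128.88 Hz


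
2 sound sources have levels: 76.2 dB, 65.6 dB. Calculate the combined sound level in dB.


Formula: L_total = 10 * log10( sum(10^(Li/10)) )
  Source 1: 10^(76.2/10) = 41686938.347
  Source 2: 10^(65.6/10) = 3630780.5477
Sum of linear values = 45317718.8947
L_total = 10 * log10(45317718.8947) = 76.56

76.56 dB


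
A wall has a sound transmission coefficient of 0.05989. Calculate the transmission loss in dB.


Given values:
  tau = 0.05989
Formula: TL = 10 * log10(1 / tau)
Compute 1 / tau = 1 / 0.05989 = 16.6973
Compute log10(16.6973) = 1.222646
TL = 10 * 1.222646 = 12.23

12.23 dB


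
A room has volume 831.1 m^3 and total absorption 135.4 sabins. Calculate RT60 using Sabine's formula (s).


Given values:
  V = 831.1 m^3
  A = 135.4 sabins
Formula: RT60 = 0.161 * V / A
Numerator: 0.161 * 831.1 = 133.8071
RT60 = 133.8071 / 135.4 = 0.988

0.988 s


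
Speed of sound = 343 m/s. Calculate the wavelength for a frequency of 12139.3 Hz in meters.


Given values:
  c = 343 m/s, f = 12139.3 Hz
Formula: lambda = c / f
lambda = 343 / 12139.3
lambda = 0.0283

0.0283 m


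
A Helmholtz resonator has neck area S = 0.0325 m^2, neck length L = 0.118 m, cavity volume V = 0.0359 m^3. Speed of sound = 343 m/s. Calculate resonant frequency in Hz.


Given values:
  S = 0.0325 m^2, L = 0.118 m, V = 0.0359 m^3, c = 343 m/s
Formula: f = (c / (2*pi)) * sqrt(S / (V * L))
Compute V * L = 0.0359 * 0.118 = 0.0042362
Compute S / (V * L) = 0.0325 / 0.0042362 = 7.672
Compute sqrt(7.672) = 2.769838
Compute c / (2*pi) = 343 / 6.283185 = 54.590148
f = 54.590148 * 2.769838 = 151.21

151.21 Hz


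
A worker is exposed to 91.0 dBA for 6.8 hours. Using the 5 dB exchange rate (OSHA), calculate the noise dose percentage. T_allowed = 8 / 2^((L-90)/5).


Given values:
  L = 91.0 dBA, T = 6.8 hours
Formula: T_allowed = 8 / 2^((L - 90) / 5)
Compute exponent: (91.0 - 90) / 5 = 0.2
Compute 2^(0.2) = 1.148698
T_allowed = 8 / 1.148698 = 6.964407 hours
Dose = (T / T_allowed) * 100
Dose = (6.8 / 6.964407) * 100 = 97.64

97.64 %


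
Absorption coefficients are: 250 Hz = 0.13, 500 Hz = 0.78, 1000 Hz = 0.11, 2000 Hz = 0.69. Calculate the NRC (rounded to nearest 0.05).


Given values:
  a_250 = 0.13, a_500 = 0.78
  a_1000 = 0.11, a_2000 = 0.69
Formula: NRC = (a250 + a500 + a1000 + a2000) / 4
Sum = 0.13 + 0.78 + 0.11 + 0.69 = 1.71
NRC = 1.71 / 4 = 0.4275
Rounded to nearest 0.05: 0.45

0.45


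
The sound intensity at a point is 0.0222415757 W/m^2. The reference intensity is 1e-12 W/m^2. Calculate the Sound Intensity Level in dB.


Given values:
  I = 0.0222415757 W/m^2
  I_ref = 1e-12 W/m^2
Formula: SIL = 10 * log10(I / I_ref)
Compute ratio: I / I_ref = 22241575700
Compute log10: log10(22241575700) = 10.347166
Multiply: SIL = 10 * 10.347166 = 103.47

103.47 dB


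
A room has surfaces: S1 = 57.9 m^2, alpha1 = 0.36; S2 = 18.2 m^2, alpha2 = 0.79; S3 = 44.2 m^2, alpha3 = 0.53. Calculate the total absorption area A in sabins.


Given surfaces:
  Surface 1: 57.9 * 0.36 = 20.844
  Surface 2: 18.2 * 0.79 = 14.378
  Surface 3: 44.2 * 0.53 = 23.426
Formula: A = sum(Si * alpha_i)
A = 20.844 + 14.378 + 23.426
A = 58.65

58.65 sabins


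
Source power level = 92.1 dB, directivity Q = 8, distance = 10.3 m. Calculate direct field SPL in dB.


Given values:
  Lw = 92.1 dB, Q = 8, r = 10.3 m
Formula: SPL = Lw + 10 * log10(Q / (4 * pi * r^2))
Compute 4 * pi * r^2 = 4 * pi * 10.3^2 = 1333.1663
Compute Q / denom = 8 / 1333.1663 = 0.00600075
Compute 10 * log10(0.00600075) = -22.2179
SPL = 92.1 + (-22.2179) = 69.88

69.88 dB


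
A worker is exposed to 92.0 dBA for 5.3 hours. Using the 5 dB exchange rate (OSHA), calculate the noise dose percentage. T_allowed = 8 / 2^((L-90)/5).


Given values:
  L = 92.0 dBA, T = 5.3 hours
Formula: T_allowed = 8 / 2^((L - 90) / 5)
Compute exponent: (92.0 - 90) / 5 = 0.4
Compute 2^(0.4) = 1.319508
T_allowed = 8 / 1.319508 = 6.062866 hours
Dose = (T / T_allowed) * 100
Dose = (5.3 / 6.062866) * 100 = 87.42

87.42 %


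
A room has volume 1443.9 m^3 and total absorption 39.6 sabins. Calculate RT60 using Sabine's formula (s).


Given values:
  V = 1443.9 m^3
  A = 39.6 sabins
Formula: RT60 = 0.161 * V / A
Numerator: 0.161 * 1443.9 = 232.4679
RT60 = 232.4679 / 39.6 = 5.87

5.87 s


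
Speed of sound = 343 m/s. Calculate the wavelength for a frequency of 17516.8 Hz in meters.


Given values:
  c = 343 m/s, f = 17516.8 Hz
Formula: lambda = c / f
lambda = 343 / 17516.8
lambda = 0.0196

0.0196 m


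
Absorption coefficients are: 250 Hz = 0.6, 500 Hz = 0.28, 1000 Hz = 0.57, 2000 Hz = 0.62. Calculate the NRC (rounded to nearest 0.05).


Given values:
  a_250 = 0.6, a_500 = 0.28
  a_1000 = 0.57, a_2000 = 0.62
Formula: NRC = (a250 + a500 + a1000 + a2000) / 4
Sum = 0.6 + 0.28 + 0.57 + 0.62 = 2.07
NRC = 2.07 / 4 = 0.5175
Rounded to nearest 0.05: 0.5

0.5


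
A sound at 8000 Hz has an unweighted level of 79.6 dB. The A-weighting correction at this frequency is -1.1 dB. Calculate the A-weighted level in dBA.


Given values:
  SPL = 79.6 dB
  A-weighting at 8000 Hz = -1.1 dB
Formula: L_A = SPL + A_weight
L_A = 79.6 + (-1.1)
L_A = 78.5

78.5 dBA


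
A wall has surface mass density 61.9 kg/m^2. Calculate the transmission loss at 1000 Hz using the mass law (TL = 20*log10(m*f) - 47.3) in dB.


Given values:
  m = 61.9 kg/m^2, f = 1000 Hz
Formula: TL = 20 * log10(m * f) - 47.3
Compute m * f = 61.9 * 1000 = 61900.0
Compute log10(61900.0) = 4.791691
Compute 20 * 4.791691 = 95.8338
TL = 95.8338 - 47.3 = 48.53

48.53 dB


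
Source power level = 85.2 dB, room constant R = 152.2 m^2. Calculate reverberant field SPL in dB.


Given values:
  Lw = 85.2 dB, R = 152.2 m^2
Formula: SPL = Lw + 10 * log10(4 / R)
Compute 4 / R = 4 / 152.2 = 0.026281
Compute 10 * log10(0.026281) = -15.8036
SPL = 85.2 + (-15.8036) = 69.4

69.4 dB


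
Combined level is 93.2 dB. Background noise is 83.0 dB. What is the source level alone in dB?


Given values:
  L_total = 93.2 dB, L_bg = 83.0 dB
Formula: L_source = 10 * log10(10^(L_total/10) - 10^(L_bg/10))
Convert to linear:
  10^(93.2/10) = 2089296130.854
  10^(83.0/10) = 199526231.4969
Difference: 2089296130.854 - 199526231.4969 = 1889769899.3571
L_source = 10 * log10(1889769899.3571) = 92.76

92.76 dB


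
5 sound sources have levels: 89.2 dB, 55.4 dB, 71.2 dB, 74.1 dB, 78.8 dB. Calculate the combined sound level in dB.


Formula: L_total = 10 * log10( sum(10^(Li/10)) )
  Source 1: 10^(89.2/10) = 831763771.1027
  Source 2: 10^(55.4/10) = 346736.8505
  Source 3: 10^(71.2/10) = 13182567.3856
  Source 4: 10^(74.1/10) = 25703957.8277
  Source 5: 10^(78.8/10) = 75857757.5029
Sum of linear values = 946854790.6694
L_total = 10 * log10(946854790.6694) = 89.76

89.76 dB


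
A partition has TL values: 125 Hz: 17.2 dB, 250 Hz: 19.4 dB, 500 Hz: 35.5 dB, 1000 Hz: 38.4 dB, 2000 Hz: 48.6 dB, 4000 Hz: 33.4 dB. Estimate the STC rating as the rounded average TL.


Given TL values at each frequency:
  125 Hz: 17.2 dB
  250 Hz: 19.4 dB
  500 Hz: 35.5 dB
  1000 Hz: 38.4 dB
  2000 Hz: 48.6 dB
  4000 Hz: 33.4 dB
Formula: STC ~ round(average of TL values)
Sum = 17.2 + 19.4 + 35.5 + 38.4 + 48.6 + 33.4 = 192.5
Average = 192.5 / 6 = 32.08
Rounded: 32

32


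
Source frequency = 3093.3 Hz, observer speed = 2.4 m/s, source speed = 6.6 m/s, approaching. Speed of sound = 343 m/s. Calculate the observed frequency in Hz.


Given values:
  f_s = 3093.3 Hz, v_o = 2.4 m/s, v_s = 6.6 m/s
  Direction: approaching
Formula: f_o = f_s * (c + v_o) / (c - v_s)
Numerator: c + v_o = 343 + 2.4 = 345.4
Denominator: c - v_s = 343 - 6.6 = 336.4
f_o = 3093.3 * 345.4 / 336.4 = 3176.06

3176.06 Hz
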